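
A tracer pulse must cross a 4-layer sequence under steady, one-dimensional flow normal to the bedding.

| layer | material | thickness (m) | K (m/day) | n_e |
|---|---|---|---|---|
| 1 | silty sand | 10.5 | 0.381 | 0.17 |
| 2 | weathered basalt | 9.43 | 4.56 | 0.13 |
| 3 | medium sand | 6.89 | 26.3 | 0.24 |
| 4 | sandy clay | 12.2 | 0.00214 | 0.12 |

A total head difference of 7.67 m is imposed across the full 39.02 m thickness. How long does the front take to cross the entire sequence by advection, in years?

With flow normal to the layers, continuity requires the same specific discharge q through every layer.
Σ(b_i/K_i) = 10.5/0.381 + 9.43/4.56 + 6.89/26.3 + 12.2/0.00214 = 5731 d.
q = Δh / Σ(b_i/K_i) = 7.67 / 5731 = 0.001338 m/day.
In each layer the seepage velocity is v_i = q/n_i, so the layer transit time is t_i = b_i·n_i / q:
  layer 1 (silty sand): t_1 = 10.5 × 0.17 / 0.001338 = 1334 d
  layer 2 (weathered basalt): t_2 = 9.43 × 0.13 / 0.001338 = 916.0 d
  layer 3 (medium sand): t_3 = 6.89 × 0.24 / 0.001338 = 1236 d
  layer 4 (sandy clay): t_4 = 12.2 × 0.12 / 0.001338 = 1094 d
Total t = Σ t_i = 4579 days = 12.54 years.

12.5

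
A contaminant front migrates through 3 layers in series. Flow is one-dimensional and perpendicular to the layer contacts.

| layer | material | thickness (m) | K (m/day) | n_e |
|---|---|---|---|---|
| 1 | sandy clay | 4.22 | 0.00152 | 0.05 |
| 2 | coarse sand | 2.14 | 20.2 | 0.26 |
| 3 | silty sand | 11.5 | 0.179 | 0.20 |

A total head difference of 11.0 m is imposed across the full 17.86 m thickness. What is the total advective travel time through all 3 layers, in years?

2.17

With flow normal to the layers, continuity requires the same specific discharge q through every layer.
Σ(b_i/K_i) = 4.22/0.00152 + 2.14/20.2 + 11.5/0.179 = 2841 d.
q = Δh / Σ(b_i/K_i) = 11.0 / 2841 = 0.003872 m/day.
In each layer the seepage velocity is v_i = q/n_i, so the layer transit time is t_i = b_i·n_i / q:
  layer 1 (sandy clay): t_1 = 4.22 × 0.05 / 0.003872 = 54.49 d
  layer 2 (coarse sand): t_2 = 2.14 × 0.26 / 0.003872 = 143.7 d
  layer 3 (silty sand): t_3 = 11.5 × 0.20 / 0.003872 = 594.0 d
Total t = Σ t_i = 792.1 days = 2.169 years.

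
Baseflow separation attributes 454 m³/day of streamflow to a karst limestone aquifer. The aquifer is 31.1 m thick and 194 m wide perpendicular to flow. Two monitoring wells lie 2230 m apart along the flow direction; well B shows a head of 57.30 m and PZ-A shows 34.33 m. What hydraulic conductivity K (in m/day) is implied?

7.31

Cross-sectional area A = 194 × 31.1 = 6033 m².
Hydraulic gradient i = (57.30 − 34.33) / 2230 = 22.97 / 2230 = 0.01030.
From Q = K·A·i, K = Q / (A·i) = 454 / (6033 × 0.01030) = 7.305 m/day.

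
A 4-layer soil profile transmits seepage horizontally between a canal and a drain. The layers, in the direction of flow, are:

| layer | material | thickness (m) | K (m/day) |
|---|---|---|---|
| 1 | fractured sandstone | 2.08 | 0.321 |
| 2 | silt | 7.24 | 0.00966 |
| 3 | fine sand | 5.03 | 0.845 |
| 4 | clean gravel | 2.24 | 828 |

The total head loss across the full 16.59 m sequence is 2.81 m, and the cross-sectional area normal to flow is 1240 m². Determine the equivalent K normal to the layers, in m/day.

Flow is perpendicular to layering, so the layers act in series and the equivalent K is the thickness-weighted harmonic mean.
Total thickness L = 2.08 + 7.24 + 5.03 + 2.24 = 16.59 m.
Σ(b_i/K_i) = 2.08/0.321 + 7.24/0.00966 + 5.03/0.845 + 2.24/828 = 761.9 d.
K_eq = L / Σ(b_i/K_i) = 16.59 / 761.9 = 0.02177 m/day.

0.0218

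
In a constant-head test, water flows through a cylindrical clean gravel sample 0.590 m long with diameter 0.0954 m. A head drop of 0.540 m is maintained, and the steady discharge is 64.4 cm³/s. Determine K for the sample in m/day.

Cross-sectional area A = π·(d/2)² = π × (0.0954/2)² = 0.007148 m².
Convert discharge: 64.4 cm³/s = 6.440e-05 m³/s.
Darcy's law rearranged: K = Q·L / (A·Δh) = 6.440e-05 × 0.590 / (0.007148 × 0.540) = 0.009844 m/s = 850.5 m/day.

850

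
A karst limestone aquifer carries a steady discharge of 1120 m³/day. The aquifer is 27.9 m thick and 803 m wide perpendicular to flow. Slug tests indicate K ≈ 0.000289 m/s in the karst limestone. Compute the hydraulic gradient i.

Convert K: 0.000289 m/s × 86400 = 24.97 m/day.
Cross-sectional area A = 803 × 27.9 = 22404 m².
From Q = K·A·i, i = Q / (K·A) = 1120 / (24.97 × 22404) = 0.002002.

0.00200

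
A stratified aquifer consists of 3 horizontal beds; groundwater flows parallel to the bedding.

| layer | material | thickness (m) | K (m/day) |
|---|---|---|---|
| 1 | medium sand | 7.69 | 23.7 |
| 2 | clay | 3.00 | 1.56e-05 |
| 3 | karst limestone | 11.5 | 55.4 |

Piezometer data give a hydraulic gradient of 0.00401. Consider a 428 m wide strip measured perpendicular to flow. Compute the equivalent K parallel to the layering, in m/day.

Flow is parallel to layering, so each bed carries its own Darcy discharge and the transmissivities add.
Σ(K_i·b_i) = 23.7×7.69 + 1.56e-05×3.00 + 55.4×11.5 = 819.4 m²/day.
Total thickness b = 22.19 m, so K_eq = Σ(K_i·b_i)/b = 36.92 m/day.

36.9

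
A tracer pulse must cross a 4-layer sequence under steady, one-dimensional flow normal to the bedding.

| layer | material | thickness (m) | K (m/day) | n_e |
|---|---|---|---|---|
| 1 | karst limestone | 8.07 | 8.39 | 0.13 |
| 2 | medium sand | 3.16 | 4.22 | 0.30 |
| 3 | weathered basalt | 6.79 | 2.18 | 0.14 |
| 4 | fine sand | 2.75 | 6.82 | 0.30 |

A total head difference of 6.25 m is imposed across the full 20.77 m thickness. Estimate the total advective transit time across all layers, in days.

3.16

With flow normal to the layers, continuity requires the same specific discharge q through every layer.
Σ(b_i/K_i) = 8.07/8.39 + 3.16/4.22 + 6.79/2.18 + 2.75/6.82 = 5.229 d.
q = Δh / Σ(b_i/K_i) = 6.25 / 5.229 = 1.195 m/day.
In each layer the seepage velocity is v_i = q/n_i, so the layer transit time is t_i = b_i·n_i / q:
  layer 1 (karst limestone): t_1 = 8.07 × 0.13 / 1.195 = 0.8776 d
  layer 2 (medium sand): t_2 = 3.16 × 0.30 / 1.195 = 0.7931 d
  layer 3 (weathered basalt): t_3 = 6.79 × 0.14 / 1.195 = 0.7952 d
  layer 4 (fine sand): t_4 = 2.75 × 0.30 / 1.195 = 0.6902 d
Total t = Σ t_i = 3.156 days.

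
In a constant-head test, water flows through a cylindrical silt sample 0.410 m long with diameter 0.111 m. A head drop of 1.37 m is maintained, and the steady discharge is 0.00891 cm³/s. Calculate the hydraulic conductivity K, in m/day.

Cross-sectional area A = π·(d/2)² = π × (0.111/2)² = 0.009677 m².
Convert discharge: 0.00891 cm³/s = 8.910e-09 m³/s.
Darcy's law rearranged: K = Q·L / (A·Δh) = 8.910e-09 × 0.410 / (0.009677 × 1.37) = 2.756e-07 m/s = 0.02381 m/day.

0.0238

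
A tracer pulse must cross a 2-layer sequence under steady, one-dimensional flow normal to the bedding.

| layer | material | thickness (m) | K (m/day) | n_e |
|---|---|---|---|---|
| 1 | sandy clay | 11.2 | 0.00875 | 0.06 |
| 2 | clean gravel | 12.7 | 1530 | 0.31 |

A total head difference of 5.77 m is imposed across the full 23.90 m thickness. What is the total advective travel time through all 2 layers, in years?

With flow normal to the layers, continuity requires the same specific discharge q through every layer.
Σ(b_i/K_i) = 11.2/0.00875 + 12.7/1530 = 1280 d.
q = Δh / Σ(b_i/K_i) = 5.77 / 1280 = 0.004508 m/day.
In each layer the seepage velocity is v_i = q/n_i, so the layer transit time is t_i = b_i·n_i / q:
  layer 1 (sandy clay): t_1 = 11.2 × 0.06 / 0.004508 = 149.1 d
  layer 2 (clean gravel): t_2 = 12.7 × 0.31 / 0.004508 = 873.4 d
Total t = Σ t_i = 1022 days = 2.799 years.

2.80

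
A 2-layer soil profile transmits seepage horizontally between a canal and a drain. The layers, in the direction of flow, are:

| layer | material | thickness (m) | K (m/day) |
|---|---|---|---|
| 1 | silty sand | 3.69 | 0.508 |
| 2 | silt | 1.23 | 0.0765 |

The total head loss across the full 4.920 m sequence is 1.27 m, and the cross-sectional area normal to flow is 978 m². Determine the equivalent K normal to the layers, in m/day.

Flow is perpendicular to layering, so the layers act in series and the equivalent K is the thickness-weighted harmonic mean.
Total thickness L = 3.69 + 1.23 = 4.920 m.
Σ(b_i/K_i) = 3.69/0.508 + 1.23/0.0765 = 23.34 d.
K_eq = L / Σ(b_i/K_i) = 4.920 / 23.34 = 0.2108 m/day.

0.211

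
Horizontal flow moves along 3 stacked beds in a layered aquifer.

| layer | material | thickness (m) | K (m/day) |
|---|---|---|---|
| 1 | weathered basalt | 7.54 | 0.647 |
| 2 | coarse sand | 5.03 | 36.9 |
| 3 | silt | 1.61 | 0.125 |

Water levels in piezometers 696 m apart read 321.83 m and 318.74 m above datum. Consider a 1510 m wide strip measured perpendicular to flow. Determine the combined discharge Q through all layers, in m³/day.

Flow is parallel to layering, so each bed carries its own Darcy discharge and the transmissivities add.
Σ(K_i·b_i) = 0.647×7.54 + 36.9×5.03 + 0.125×1.61 = 190.7 m²/day.
Hydraulic gradient i = (321.83 − 318.74) / 696 = 3.09 / 696 = 0.004440.
Q = Σ(K_i·b_i) · W · i = 190.7 × 1510 × 0.004440 = 1278 m³/day.

1280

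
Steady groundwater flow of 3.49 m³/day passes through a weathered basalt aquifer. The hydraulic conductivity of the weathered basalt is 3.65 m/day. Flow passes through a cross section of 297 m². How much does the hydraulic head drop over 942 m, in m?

3.03

From Q = K·A·i, i = Q / (K·A) = 3.49 / (3.650 × 297.0) = 0.003219.
Head loss Δh = i · L = 0.003219 × 942 = 3.033 m.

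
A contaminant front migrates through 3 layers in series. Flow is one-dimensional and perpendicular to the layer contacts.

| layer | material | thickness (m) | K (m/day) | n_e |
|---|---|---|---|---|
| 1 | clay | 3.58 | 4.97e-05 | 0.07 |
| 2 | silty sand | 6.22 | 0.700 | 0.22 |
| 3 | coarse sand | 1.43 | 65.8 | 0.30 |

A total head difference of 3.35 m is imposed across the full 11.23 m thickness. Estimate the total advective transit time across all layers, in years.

With flow normal to the layers, continuity requires the same specific discharge q through every layer.
Σ(b_i/K_i) = 3.58/4.97e-05 + 6.22/0.700 + 1.43/65.8 = 72041 d.
q = Δh / Σ(b_i/K_i) = 3.35 / 72041 = 4.650e-05 m/day.
In each layer the seepage velocity is v_i = q/n_i, so the layer transit time is t_i = b_i·n_i / q:
  layer 1 (clay): t_1 = 3.58 × 0.07 / 4.650e-05 = 5389 d
  layer 2 (silty sand): t_2 = 6.22 × 0.22 / 4.650e-05 = 29427 d
  layer 3 (coarse sand): t_3 = 1.43 × 0.30 / 4.650e-05 = 9226 d
Total t = Σ t_i = 44042 days = 120.6 years.

121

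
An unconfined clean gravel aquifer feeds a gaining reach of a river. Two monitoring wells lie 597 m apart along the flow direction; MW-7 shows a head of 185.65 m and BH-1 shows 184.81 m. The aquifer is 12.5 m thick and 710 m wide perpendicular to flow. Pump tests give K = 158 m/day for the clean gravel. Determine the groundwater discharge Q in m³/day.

1970

Cross-sectional area A = 710 × 12.5 = 8875 m².
Hydraulic gradient i = (185.65 − 184.81) / 597 = 0.84 / 597 = 0.001407.
Darcy's law: Q = K · A · i = 158.0 × 8875 × 0.001407 = 1973 m³/day.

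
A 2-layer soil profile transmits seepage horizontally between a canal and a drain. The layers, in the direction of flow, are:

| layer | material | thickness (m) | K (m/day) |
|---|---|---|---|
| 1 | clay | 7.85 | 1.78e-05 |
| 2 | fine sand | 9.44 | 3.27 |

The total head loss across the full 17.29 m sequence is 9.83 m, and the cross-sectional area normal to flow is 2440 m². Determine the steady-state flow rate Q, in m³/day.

0.0544

Flow is perpendicular to layering, so the layers act in series and the equivalent K is the thickness-weighted harmonic mean.
Total thickness L = 7.85 + 9.44 = 17.29 m.
Σ(b_i/K_i) = 7.85/1.78e-05 + 9.44/3.27 = 4.410e+05 d.
K_eq = L / Σ(b_i/K_i) = 17.29 / 4.410e+05 = 3.921e-05 m/day.
Q = K_eq · A · (Δh/L) = 3.921e-05 × 2440 × (9.83/17.29) = 0.05439 m³/day.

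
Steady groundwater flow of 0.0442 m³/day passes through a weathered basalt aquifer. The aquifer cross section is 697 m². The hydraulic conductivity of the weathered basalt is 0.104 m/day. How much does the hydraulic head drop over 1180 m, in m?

From Q = K·A·i, i = Q / (K·A) = 0.0442 / (0.1040 × 697.0) = 0.0006098.
Head loss Δh = i · L = 0.0006098 × 1180 = 0.7195 m.

0.720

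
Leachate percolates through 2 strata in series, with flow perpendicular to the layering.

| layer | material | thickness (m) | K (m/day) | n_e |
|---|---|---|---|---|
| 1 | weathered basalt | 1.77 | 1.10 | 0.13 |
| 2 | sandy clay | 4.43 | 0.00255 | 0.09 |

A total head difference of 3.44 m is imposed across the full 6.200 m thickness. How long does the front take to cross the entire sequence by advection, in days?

318

With flow normal to the layers, continuity requires the same specific discharge q through every layer.
Σ(b_i/K_i) = 1.77/1.10 + 4.43/0.00255 = 1739 d.
q = Δh / Σ(b_i/K_i) = 3.44 / 1739 = 0.001978 m/day.
In each layer the seepage velocity is v_i = q/n_i, so the layer transit time is t_i = b_i·n_i / q:
  layer 1 (weathered basalt): t_1 = 1.77 × 0.13 / 0.001978 = 116.3 d
  layer 2 (sandy clay): t_2 = 4.43 × 0.09 / 0.001978 = 201.5 d
Total t = Σ t_i = 317.8 days.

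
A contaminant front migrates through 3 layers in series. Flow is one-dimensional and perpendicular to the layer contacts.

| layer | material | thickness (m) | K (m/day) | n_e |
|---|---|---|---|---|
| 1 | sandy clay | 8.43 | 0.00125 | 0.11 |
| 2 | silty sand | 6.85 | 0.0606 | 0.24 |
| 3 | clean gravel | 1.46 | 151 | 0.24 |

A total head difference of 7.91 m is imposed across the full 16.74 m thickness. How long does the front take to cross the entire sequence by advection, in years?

6.93

With flow normal to the layers, continuity requires the same specific discharge q through every layer.
Σ(b_i/K_i) = 8.43/0.00125 + 6.85/0.0606 + 1.46/151 = 6857 d.
q = Δh / Σ(b_i/K_i) = 7.91 / 6857 = 0.001154 m/day.
In each layer the seepage velocity is v_i = q/n_i, so the layer transit time is t_i = b_i·n_i / q:
  layer 1 (sandy clay): t_1 = 8.43 × 0.11 / 0.001154 = 803.9 d
  layer 2 (silty sand): t_2 = 6.85 × 0.24 / 0.001154 = 1425 d
  layer 3 (clean gravel): t_3 = 1.46 × 0.24 / 0.001154 = 303.8 d
Total t = Σ t_i = 2533 days = 6.934 years.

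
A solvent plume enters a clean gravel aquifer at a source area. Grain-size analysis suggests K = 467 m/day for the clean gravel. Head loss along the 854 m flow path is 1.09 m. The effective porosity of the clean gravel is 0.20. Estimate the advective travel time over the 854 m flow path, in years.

0.785

Hydraulic gradient i = Δh / L = 1.09 / 854 = 0.001276.
Darcy flux q = K · i = 467.0 × 0.001276 = 0.5961 m/day.
Seepage velocity v = q / n_e = 0.5961 / 0.20 = 2.980 m/day.
Travel time t = L / v = 854 / 2.980 = 286.6 days = 0.7845 years.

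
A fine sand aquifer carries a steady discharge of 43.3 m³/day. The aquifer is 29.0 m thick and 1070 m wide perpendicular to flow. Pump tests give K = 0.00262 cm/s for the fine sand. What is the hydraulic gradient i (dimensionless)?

Convert K: 0.00262 cm/s × 864 = 2.264 m/day.
Cross-sectional area A = 1070 × 29.0 = 31030 m².
From Q = K·A·i, i = Q / (K·A) = 43.3 / (2.264 × 31030) = 0.0006164.

0.000616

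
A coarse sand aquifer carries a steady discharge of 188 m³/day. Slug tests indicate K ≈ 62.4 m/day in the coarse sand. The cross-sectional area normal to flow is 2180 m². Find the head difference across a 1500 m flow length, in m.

2.07

From Q = K·A·i, i = Q / (K·A) = 188 / (62.40 × 2180) = 0.001382.
Head loss Δh = i · L = 0.001382 × 1500 = 2.073 m.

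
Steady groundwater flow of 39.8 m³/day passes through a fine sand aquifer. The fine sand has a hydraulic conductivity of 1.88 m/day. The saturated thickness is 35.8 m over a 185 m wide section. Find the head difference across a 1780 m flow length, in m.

5.69

Cross-sectional area A = 185 × 35.8 = 6623 m².
From Q = K·A·i, i = Q / (K·A) = 39.8 / (1.880 × 6623) = 0.003196.
Head loss Δh = i · L = 0.003196 × 1780 = 5.690 m.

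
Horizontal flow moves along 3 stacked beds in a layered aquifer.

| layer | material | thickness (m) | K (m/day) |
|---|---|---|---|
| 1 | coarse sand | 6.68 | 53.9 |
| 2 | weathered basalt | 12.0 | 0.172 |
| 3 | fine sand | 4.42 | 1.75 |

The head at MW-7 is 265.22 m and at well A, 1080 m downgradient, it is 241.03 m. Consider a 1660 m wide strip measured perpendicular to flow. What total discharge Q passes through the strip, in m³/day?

13800

Flow is parallel to layering, so each bed carries its own Darcy discharge and the transmissivities add.
Σ(K_i·b_i) = 53.9×6.68 + 0.172×12.0 + 1.75×4.42 = 369.9 m²/day.
Hydraulic gradient i = (265.22 − 241.03) / 1080 = 24.19 / 1080 = 0.02240.
Q = Σ(K_i·b_i) · W · i = 369.9 × 1660 × 0.02240 = 13751 m³/day.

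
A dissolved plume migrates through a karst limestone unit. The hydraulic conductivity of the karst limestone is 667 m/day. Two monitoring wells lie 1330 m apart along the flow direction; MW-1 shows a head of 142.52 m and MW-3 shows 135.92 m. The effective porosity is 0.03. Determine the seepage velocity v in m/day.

110

Hydraulic gradient i = (142.52 − 135.92) / 1330 = 6.6 / 1330 = 0.004962.
Darcy flux q = K · i = 667.0 × 0.004962 = 3.310 m/day.
Seepage velocity v = q / n_e = 3.310 / 0.03 = 110.3 m/day.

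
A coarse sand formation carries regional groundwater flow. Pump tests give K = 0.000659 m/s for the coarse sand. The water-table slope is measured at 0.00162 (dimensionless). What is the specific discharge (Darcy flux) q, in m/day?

0.0922

Convert K: 0.000659 m/s × 86400 = 56.94 m/day.
Hydraulic gradient i = 0.00162.
Specific discharge q = K · i = 56.94 × 0.001620 = 0.09224 m/day.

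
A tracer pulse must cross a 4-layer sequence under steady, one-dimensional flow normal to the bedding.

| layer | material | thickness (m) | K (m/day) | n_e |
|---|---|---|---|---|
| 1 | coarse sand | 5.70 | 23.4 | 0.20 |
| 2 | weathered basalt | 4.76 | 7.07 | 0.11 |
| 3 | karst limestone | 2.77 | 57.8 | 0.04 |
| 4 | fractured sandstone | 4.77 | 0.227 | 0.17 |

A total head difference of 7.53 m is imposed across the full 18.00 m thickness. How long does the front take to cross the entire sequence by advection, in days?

7.55

With flow normal to the layers, continuity requires the same specific discharge q through every layer.
Σ(b_i/K_i) = 5.70/23.4 + 4.76/7.07 + 2.77/57.8 + 4.77/0.227 = 21.98 d.
q = Δh / Σ(b_i/K_i) = 7.53 / 21.98 = 0.3426 m/day.
In each layer the seepage velocity is v_i = q/n_i, so the layer transit time is t_i = b_i·n_i / q:
  layer 1 (coarse sand): t_1 = 5.70 × 0.20 / 0.3426 = 3.327 d
  layer 2 (weathered basalt): t_2 = 4.76 × 0.11 / 0.3426 = 1.528 d
  layer 3 (karst limestone): t_3 = 2.77 × 0.04 / 0.3426 = 0.3234 d
  layer 4 (fractured sandstone): t_4 = 4.77 × 0.17 / 0.3426 = 2.367 d
Total t = Σ t_i = 7.546 days.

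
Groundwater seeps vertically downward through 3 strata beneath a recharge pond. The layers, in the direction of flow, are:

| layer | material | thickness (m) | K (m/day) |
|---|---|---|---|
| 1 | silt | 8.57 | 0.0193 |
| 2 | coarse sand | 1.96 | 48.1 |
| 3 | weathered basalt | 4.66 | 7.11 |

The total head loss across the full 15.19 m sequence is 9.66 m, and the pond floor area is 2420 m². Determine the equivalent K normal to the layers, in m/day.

Flow is perpendicular to layering, so the layers act in series and the equivalent K is the thickness-weighted harmonic mean.
Total thickness L = 8.57 + 1.96 + 4.66 = 15.19 m.
Σ(b_i/K_i) = 8.57/0.0193 + 1.96/48.1 + 4.66/7.11 = 444.7 d.
K_eq = L / Σ(b_i/K_i) = 15.19 / 444.7 = 0.03415 m/day.

0.0342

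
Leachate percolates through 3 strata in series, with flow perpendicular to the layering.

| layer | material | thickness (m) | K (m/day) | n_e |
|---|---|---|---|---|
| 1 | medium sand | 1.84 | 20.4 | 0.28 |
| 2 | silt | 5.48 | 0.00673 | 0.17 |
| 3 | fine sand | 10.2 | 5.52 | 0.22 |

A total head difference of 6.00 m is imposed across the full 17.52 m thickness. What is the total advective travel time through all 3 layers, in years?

1.37

With flow normal to the layers, continuity requires the same specific discharge q through every layer.
Σ(b_i/K_i) = 1.84/20.4 + 5.48/0.00673 + 10.2/5.52 = 816.2 d.
q = Δh / Σ(b_i/K_i) = 6.00 / 816.2 = 0.007351 m/day.
In each layer the seepage velocity is v_i = q/n_i, so the layer transit time is t_i = b_i·n_i / q:
  layer 1 (medium sand): t_1 = 1.84 × 0.28 / 0.007351 = 70.08 d
  layer 2 (silt): t_2 = 5.48 × 0.17 / 0.007351 = 126.7 d
  layer 3 (fine sand): t_3 = 10.2 × 0.22 / 0.007351 = 305.3 d
Total t = Σ t_i = 502.1 days = 1.375 years.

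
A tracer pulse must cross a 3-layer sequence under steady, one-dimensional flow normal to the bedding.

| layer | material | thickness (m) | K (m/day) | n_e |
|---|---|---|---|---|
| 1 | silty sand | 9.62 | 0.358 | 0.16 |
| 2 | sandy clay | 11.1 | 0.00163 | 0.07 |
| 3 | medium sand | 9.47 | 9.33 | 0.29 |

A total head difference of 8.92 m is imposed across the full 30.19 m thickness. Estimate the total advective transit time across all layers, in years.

With flow normal to the layers, continuity requires the same specific discharge q through every layer.
Σ(b_i/K_i) = 9.62/0.358 + 11.1/0.00163 + 9.47/9.33 = 6838 d.
q = Δh / Σ(b_i/K_i) = 8.92 / 6838 = 0.001305 m/day.
In each layer the seepage velocity is v_i = q/n_i, so the layer transit time is t_i = b_i·n_i / q:
  layer 1 (silty sand): t_1 = 9.62 × 0.16 / 0.001305 = 1180 d
  layer 2 (sandy clay): t_2 = 11.1 × 0.07 / 0.001305 = 595.6 d
  layer 3 (medium sand): t_3 = 9.47 × 0.29 / 0.001305 = 2105 d
Total t = Σ t_i = 3881 days = 10.62 years.

10.6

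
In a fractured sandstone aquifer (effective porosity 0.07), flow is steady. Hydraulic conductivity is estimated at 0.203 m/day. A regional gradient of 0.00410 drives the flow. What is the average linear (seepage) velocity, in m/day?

0.0119

Hydraulic gradient i = 0.00410.
Darcy flux q = K · i = 0.2030 × 0.004100 = 0.0008323 m/day.
Seepage velocity v = q / n_e = 0.0008323 / 0.07 = 0.01189 m/day.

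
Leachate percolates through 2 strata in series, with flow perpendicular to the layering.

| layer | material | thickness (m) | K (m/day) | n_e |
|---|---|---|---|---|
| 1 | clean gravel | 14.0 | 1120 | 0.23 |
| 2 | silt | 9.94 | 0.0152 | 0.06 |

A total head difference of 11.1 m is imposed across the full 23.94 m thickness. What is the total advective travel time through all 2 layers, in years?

With flow normal to the layers, continuity requires the same specific discharge q through every layer.
Σ(b_i/K_i) = 14.0/1120 + 9.94/0.0152 = 654.0 d.
q = Δh / Σ(b_i/K_i) = 11.1 / 654.0 = 0.01697 m/day.
In each layer the seepage velocity is v_i = q/n_i, so the layer transit time is t_i = b_i·n_i / q:
  layer 1 (clean gravel): t_1 = 14.0 × 0.23 / 0.01697 = 189.7 d
  layer 2 (silt): t_2 = 9.94 × 0.06 / 0.01697 = 35.14 d
Total t = Σ t_i = 224.8 days = 0.6156 years.

0.616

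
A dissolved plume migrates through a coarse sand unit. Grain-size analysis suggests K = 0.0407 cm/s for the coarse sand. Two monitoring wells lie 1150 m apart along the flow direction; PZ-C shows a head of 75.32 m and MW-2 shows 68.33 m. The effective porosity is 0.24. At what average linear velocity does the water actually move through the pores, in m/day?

Convert K: 0.0407 cm/s × 864 = 35.16 m/day.
Hydraulic gradient i = (75.32 − 68.33) / 1150 = 6.99 / 1150 = 0.006078.
Darcy flux q = K · i = 35.16 × 0.006078 = 0.2137 m/day.
Seepage velocity v = q / n_e = 0.2137 / 0.24 = 0.8906 m/day.

0.891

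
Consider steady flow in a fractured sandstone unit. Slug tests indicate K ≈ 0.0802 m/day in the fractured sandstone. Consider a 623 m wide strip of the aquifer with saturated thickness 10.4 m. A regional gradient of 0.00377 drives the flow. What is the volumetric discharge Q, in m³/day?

Cross-sectional area A = 623 × 10.4 = 6479 m².
Hydraulic gradient i = 0.00377.
Darcy's law: Q = K · A · i = 0.08020 × 6479 × 0.003770 = 1.959 m³/day.

1.96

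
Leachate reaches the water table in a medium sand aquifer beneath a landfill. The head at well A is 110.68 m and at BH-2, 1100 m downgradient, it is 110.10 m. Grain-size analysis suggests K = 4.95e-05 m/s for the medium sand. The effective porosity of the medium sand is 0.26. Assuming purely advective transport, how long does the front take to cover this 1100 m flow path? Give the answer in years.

Convert K: 4.95e-05 m/s × 86400 = 4.277 m/day.
Hydraulic gradient i = (110.68 − 110.10) / 1100 = 0.58 / 1100 = 0.0005273.
Darcy flux q = K · i = 4.277 × 0.0005273 = 0.002255 m/day.
Seepage velocity v = q / n_e = 0.002255 / 0.26 = 0.008673 m/day.
Travel time t = L / v = 1100 / 0.008673 = 1.268e+05 days = 347.2 years.

347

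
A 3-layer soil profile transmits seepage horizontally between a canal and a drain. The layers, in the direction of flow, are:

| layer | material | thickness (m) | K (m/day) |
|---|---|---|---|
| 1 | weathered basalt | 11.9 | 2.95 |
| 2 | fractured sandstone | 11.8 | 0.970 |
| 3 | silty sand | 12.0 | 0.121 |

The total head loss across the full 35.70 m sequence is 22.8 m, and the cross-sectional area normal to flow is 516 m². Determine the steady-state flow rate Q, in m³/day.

Flow is perpendicular to layering, so the layers act in series and the equivalent K is the thickness-weighted harmonic mean.
Total thickness L = 11.9 + 11.8 + 12.0 = 35.70 m.
Σ(b_i/K_i) = 11.9/2.95 + 11.8/0.970 + 12.0/0.121 = 115.4 d.
K_eq = L / Σ(b_i/K_i) = 35.70 / 115.4 = 0.3094 m/day.
Q = K_eq · A · (Δh/L) = 0.3094 × 516 × (22.8/35.70) = 102.0 m³/day.

102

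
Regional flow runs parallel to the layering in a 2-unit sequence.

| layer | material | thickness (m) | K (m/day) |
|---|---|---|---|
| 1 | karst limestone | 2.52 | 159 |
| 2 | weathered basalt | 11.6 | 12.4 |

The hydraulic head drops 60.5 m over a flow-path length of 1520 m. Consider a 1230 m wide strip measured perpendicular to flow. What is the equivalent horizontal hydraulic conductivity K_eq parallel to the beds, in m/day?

Flow is parallel to layering, so each bed carries its own Darcy discharge and the transmissivities add.
Σ(K_i·b_i) = 159×2.52 + 12.4×11.6 = 544.5 m²/day.
Total thickness b = 14.12 m, so K_eq = Σ(K_i·b_i)/b = 38.56 m/day.

38.6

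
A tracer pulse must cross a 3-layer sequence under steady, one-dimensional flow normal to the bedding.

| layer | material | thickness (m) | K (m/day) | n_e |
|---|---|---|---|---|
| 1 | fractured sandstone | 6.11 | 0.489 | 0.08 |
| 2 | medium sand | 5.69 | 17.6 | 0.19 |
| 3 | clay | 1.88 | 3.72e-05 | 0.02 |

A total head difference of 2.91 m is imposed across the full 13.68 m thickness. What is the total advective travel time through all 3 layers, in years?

With flow normal to the layers, continuity requires the same specific discharge q through every layer.
Σ(b_i/K_i) = 6.11/0.489 + 5.69/17.6 + 1.88/3.72e-05 = 50550 d.
q = Δh / Σ(b_i/K_i) = 2.91 / 50550 = 5.757e-05 m/day.
In each layer the seepage velocity is v_i = q/n_i, so the layer transit time is t_i = b_i·n_i / q:
  layer 1 (fractured sandstone): t_1 = 6.11 × 0.08 / 5.757e-05 = 8491 d
  layer 2 (medium sand): t_2 = 5.69 × 0.19 / 5.757e-05 = 18780 d
  layer 3 (clay): t_3 = 1.88 × 0.02 / 5.757e-05 = 653.2 d
Total t = Σ t_i = 27924 days = 76.45 years.

76.5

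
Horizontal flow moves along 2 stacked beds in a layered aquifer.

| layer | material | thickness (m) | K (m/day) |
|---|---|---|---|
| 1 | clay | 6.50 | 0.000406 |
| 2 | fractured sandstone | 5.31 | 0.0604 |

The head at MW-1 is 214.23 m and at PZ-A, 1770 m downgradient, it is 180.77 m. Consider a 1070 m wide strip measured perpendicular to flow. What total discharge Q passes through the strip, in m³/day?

Flow is parallel to layering, so each bed carries its own Darcy discharge and the transmissivities add.
Σ(K_i·b_i) = 0.000406×6.50 + 0.0604×5.31 = 0.3234 m²/day.
Hydraulic gradient i = (214.23 − 180.77) / 1770 = 33.46 / 1770 = 0.01890.
Q = Σ(K_i·b_i) · W · i = 0.3234 × 1070 × 0.01890 = 6.541 m³/day.

6.54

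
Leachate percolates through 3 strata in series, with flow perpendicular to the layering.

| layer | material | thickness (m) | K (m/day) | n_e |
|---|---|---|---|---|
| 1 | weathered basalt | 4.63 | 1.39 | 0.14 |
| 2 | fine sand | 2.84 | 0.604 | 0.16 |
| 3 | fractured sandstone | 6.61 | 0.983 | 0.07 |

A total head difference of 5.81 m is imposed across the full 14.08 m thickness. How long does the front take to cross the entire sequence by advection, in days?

3.98

With flow normal to the layers, continuity requires the same specific discharge q through every layer.
Σ(b_i/K_i) = 4.63/1.39 + 2.84/0.604 + 6.61/0.983 = 14.76 d.
q = Δh / Σ(b_i/K_i) = 5.81 / 14.76 = 0.3937 m/day.
In each layer the seepage velocity is v_i = q/n_i, so the layer transit time is t_i = b_i·n_i / q:
  layer 1 (weathered basalt): t_1 = 4.63 × 0.14 / 0.3937 = 1.646 d
  layer 2 (fine sand): t_2 = 2.84 × 0.16 / 0.3937 = 1.154 d
  layer 3 (fractured sandstone): t_3 = 6.61 × 0.07 / 0.3937 = 1.175 d
Total t = Σ t_i = 3.976 days.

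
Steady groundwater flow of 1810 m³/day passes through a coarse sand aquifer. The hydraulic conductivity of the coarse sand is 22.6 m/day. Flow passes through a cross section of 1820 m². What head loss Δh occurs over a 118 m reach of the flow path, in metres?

From Q = K·A·i, i = Q / (K·A) = 1810 / (22.60 × 1820) = 0.04400.
Head loss Δh = i · L = 0.04400 × 118 = 5.193 m.

5.19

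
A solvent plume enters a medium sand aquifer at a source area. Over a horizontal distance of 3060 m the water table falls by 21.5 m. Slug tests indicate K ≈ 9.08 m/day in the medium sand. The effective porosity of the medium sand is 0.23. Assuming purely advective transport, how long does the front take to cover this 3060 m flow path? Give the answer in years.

30.2

Hydraulic gradient i = Δh / L = 21.5 / 3060 = 0.007026.
Darcy flux q = K · i = 9.080 × 0.007026 = 0.06380 m/day.
Seepage velocity v = q / n_e = 0.06380 / 0.23 = 0.2774 m/day.
Travel time t = L / v = 3060 / 0.2774 = 11032 days = 30.20 years.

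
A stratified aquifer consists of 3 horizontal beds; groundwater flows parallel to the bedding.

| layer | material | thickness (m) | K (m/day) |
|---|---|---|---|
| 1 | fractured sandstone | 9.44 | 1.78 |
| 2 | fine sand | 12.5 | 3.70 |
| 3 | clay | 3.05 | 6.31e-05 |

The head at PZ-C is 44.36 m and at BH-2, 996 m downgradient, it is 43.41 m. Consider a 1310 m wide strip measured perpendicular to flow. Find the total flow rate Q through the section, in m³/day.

Flow is parallel to layering, so each bed carries its own Darcy discharge and the transmissivities add.
Σ(K_i·b_i) = 1.78×9.44 + 3.70×12.5 + 6.31e-05×3.05 = 63.05 m²/day.
Hydraulic gradient i = (44.36 − 43.41) / 996 = 0.95 / 996 = 0.0009538.
Q = Σ(K_i·b_i) · W · i = 63.05 × 1310 × 0.0009538 = 78.79 m³/day.

78.8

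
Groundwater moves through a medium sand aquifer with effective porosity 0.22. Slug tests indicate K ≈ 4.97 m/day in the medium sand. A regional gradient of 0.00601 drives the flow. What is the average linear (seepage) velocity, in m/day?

0.136

Hydraulic gradient i = 0.00601.
Darcy flux q = K · i = 4.970 × 0.006010 = 0.02987 m/day.
Seepage velocity v = q / n_e = 0.02987 / 0.22 = 0.1358 m/day.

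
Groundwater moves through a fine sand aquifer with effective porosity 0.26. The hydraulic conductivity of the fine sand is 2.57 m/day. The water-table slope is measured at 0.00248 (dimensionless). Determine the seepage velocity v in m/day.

Hydraulic gradient i = 0.00248.
Darcy flux q = K · i = 2.570 × 0.002480 = 0.006374 m/day.
Seepage velocity v = q / n_e = 0.006374 / 0.26 = 0.02451 m/day.

0.0245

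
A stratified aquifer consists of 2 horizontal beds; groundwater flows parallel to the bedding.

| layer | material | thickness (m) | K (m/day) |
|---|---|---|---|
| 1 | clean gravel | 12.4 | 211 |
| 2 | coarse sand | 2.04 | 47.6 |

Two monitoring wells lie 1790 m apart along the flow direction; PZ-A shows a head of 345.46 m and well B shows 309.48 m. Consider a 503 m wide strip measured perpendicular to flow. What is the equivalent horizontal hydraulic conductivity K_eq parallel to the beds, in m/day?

188

Flow is parallel to layering, so each bed carries its own Darcy discharge and the transmissivities add.
Σ(K_i·b_i) = 211×12.4 + 47.6×2.04 = 2714 m²/day.
Total thickness b = 14.44 m, so K_eq = Σ(K_i·b_i)/b = 187.9 m/day.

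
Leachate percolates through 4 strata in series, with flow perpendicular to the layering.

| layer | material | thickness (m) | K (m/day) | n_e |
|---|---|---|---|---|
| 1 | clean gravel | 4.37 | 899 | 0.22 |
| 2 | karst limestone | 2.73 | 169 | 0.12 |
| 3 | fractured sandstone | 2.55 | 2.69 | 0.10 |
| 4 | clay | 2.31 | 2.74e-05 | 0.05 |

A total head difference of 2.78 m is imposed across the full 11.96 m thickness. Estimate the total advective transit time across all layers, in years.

With flow normal to the layers, continuity requires the same specific discharge q through every layer.
Σ(b_i/K_i) = 4.37/899 + 2.73/169 + 2.55/2.69 + 2.31/2.74e-05 = 84308 d.
q = Δh / Σ(b_i/K_i) = 2.78 / 84308 = 3.297e-05 m/day.
In each layer the seepage velocity is v_i = q/n_i, so the layer transit time is t_i = b_i·n_i / q:
  layer 1 (clean gravel): t_1 = 4.37 × 0.22 / 3.297e-05 = 29156 d
  layer 2 (karst limestone): t_2 = 2.73 × 0.12 / 3.297e-05 = 9935 d
  layer 3 (fractured sandstone): t_3 = 2.55 × 0.10 / 3.297e-05 = 7733 d
  layer 4 (clay): t_4 = 2.31 × 0.05 / 3.297e-05 = 3503 d
Total t = Σ t_i = 50327 days = 137.8 years.

138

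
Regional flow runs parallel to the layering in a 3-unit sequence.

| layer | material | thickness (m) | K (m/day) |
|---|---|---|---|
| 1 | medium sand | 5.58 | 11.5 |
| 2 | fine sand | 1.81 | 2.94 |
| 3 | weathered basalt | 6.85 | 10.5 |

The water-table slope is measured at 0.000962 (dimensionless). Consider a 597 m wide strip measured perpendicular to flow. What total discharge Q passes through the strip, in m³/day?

81.2

Flow is parallel to layering, so each bed carries its own Darcy discharge and the transmissivities add.
Σ(K_i·b_i) = 11.5×5.58 + 2.94×1.81 + 10.5×6.85 = 141.4 m²/day.
Hydraulic gradient i = 0.000962.
Q = Σ(K_i·b_i) · W · i = 141.4 × 597 × 0.0009620 = 81.22 m³/day.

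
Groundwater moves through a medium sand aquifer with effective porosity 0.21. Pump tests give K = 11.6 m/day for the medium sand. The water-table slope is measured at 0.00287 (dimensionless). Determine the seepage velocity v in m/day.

Hydraulic gradient i = 0.00287.
Darcy flux q = K · i = 11.60 × 0.002870 = 0.03329 m/day.
Seepage velocity v = q / n_e = 0.03329 / 0.21 = 0.1585 m/day.

0.159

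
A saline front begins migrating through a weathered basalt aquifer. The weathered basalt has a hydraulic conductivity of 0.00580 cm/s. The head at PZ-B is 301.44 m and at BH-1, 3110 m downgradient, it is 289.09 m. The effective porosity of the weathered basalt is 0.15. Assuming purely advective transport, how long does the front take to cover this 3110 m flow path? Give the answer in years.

64.2

Convert K: 0.00580 cm/s × 864 = 5.011 m/day.
Hydraulic gradient i = (301.44 − 289.09) / 3110 = 12.35 / 3110 = 0.003971.
Darcy flux q = K · i = 5.011 × 0.003971 = 0.01990 m/day.
Seepage velocity v = q / n_e = 0.01990 / 0.15 = 0.1327 m/day.
Travel time t = L / v = 3110 / 0.1327 = 23442 days = 64.18 years.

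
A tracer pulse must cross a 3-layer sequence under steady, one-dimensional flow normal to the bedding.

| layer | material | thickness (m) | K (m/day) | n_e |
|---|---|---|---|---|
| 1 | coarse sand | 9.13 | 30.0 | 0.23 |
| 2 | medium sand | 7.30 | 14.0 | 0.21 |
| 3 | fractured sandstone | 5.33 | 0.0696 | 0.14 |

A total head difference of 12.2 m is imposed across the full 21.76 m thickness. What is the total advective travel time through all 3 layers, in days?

27.8

With flow normal to the layers, continuity requires the same specific discharge q through every layer.
Σ(b_i/K_i) = 9.13/30.0 + 7.30/14.0 + 5.33/0.0696 = 77.41 d.
q = Δh / Σ(b_i/K_i) = 12.2 / 77.41 = 0.1576 m/day.
In each layer the seepage velocity is v_i = q/n_i, so the layer transit time is t_i = b_i·n_i / q:
  layer 1 (coarse sand): t_1 = 9.13 × 0.23 / 0.1576 = 13.32 d
  layer 2 (medium sand): t_2 = 7.30 × 0.21 / 0.1576 = 9.727 d
  layer 3 (fractured sandstone): t_3 = 5.33 × 0.14 / 0.1576 = 4.734 d
Total t = Σ t_i = 27.78 days.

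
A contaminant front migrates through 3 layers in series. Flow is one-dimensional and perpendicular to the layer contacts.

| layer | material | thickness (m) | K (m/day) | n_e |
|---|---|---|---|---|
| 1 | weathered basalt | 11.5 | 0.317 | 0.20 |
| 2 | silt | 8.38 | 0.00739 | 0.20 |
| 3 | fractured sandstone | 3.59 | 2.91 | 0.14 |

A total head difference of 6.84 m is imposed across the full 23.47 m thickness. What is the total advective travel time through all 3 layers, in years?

2.10

With flow normal to the layers, continuity requires the same specific discharge q through every layer.
Σ(b_i/K_i) = 11.5/0.317 + 8.38/0.00739 + 3.59/2.91 = 1171 d.
q = Δh / Σ(b_i/K_i) = 6.84 / 1171 = 0.005839 m/day.
In each layer the seepage velocity is v_i = q/n_i, so the layer transit time is t_i = b_i·n_i / q:
  layer 1 (weathered basalt): t_1 = 11.5 × 0.20 / 0.005839 = 393.9 d
  layer 2 (silt): t_2 = 8.38 × 0.20 / 0.005839 = 287.0 d
  layer 3 (fractured sandstone): t_3 = 3.59 × 0.14 / 0.005839 = 86.08 d
Total t = Σ t_i = 767.0 days = 2.100 years.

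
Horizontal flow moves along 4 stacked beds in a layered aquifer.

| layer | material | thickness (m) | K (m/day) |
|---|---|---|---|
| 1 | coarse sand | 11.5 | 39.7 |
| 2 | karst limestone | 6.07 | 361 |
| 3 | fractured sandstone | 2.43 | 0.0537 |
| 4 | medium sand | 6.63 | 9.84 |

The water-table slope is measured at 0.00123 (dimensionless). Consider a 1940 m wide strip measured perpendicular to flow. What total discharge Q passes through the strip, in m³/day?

Flow is parallel to layering, so each bed carries its own Darcy discharge and the transmissivities add.
Σ(K_i·b_i) = 39.7×11.5 + 361×6.07 + 0.0537×2.43 + 9.84×6.63 = 2713 m²/day.
Hydraulic gradient i = 0.00123.
Q = Σ(K_i·b_i) · W · i = 2713 × 1940 × 0.001230 = 6474 m³/day.

6470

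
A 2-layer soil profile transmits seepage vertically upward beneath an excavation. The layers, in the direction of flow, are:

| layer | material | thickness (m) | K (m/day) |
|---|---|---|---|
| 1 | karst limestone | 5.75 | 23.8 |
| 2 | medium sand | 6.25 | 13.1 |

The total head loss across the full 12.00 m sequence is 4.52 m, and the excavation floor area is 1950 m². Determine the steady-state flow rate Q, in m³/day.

12300

Flow is perpendicular to layering, so the layers act in series and the equivalent K is the thickness-weighted harmonic mean.
Total thickness L = 5.75 + 6.25 = 12.00 m.
Σ(b_i/K_i) = 5.75/23.8 + 6.25/13.1 = 0.7187 d.
K_eq = L / Σ(b_i/K_i) = 12.00 / 0.7187 = 16.70 m/day.
Q = K_eq · A · (Δh/L) = 16.70 × 1950 × (4.52/12.00) = 12264 m³/day.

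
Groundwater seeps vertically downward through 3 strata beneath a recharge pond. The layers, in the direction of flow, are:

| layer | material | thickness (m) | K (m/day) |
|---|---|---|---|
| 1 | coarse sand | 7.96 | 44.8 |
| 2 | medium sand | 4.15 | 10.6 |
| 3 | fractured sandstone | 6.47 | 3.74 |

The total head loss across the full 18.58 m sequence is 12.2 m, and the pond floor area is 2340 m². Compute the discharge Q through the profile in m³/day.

Flow is perpendicular to layering, so the layers act in series and the equivalent K is the thickness-weighted harmonic mean.
Total thickness L = 7.96 + 4.15 + 6.47 = 18.58 m.
Σ(b_i/K_i) = 7.96/44.8 + 4.15/10.6 + 6.47/3.74 = 2.299 d.
K_eq = L / Σ(b_i/K_i) = 18.58 / 2.299 = 8.081 m/day.
Q = K_eq · A · (Δh/L) = 8.081 × 2340 × (12.2/18.58) = 12417 m³/day.

12400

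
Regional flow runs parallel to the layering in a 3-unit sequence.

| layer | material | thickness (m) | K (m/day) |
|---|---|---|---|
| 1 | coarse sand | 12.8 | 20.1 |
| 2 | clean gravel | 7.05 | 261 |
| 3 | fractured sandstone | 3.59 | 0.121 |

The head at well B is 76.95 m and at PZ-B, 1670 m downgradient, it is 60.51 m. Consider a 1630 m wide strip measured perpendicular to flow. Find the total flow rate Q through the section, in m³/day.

33700

Flow is parallel to layering, so each bed carries its own Darcy discharge and the transmissivities add.
Σ(K_i·b_i) = 20.1×12.8 + 261×7.05 + 0.121×3.59 = 2098 m²/day.
Hydraulic gradient i = (76.95 − 60.51) / 1670 = 16.44 / 1670 = 0.009844.
Q = Σ(K_i·b_i) · W · i = 2098 × 1630 × 0.009844 = 33661 m³/day.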